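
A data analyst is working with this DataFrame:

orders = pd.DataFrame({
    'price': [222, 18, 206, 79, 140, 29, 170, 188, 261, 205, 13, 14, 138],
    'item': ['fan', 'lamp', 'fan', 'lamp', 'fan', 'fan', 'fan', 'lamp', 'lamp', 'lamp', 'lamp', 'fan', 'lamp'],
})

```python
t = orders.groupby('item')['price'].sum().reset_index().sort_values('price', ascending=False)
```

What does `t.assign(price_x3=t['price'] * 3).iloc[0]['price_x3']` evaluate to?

2706

group by item, sum of price:
item
fan     781
lamp    902
Name: price, dtype: int64
reset_index():
   item  price
0   fan    781
1  lamp    902
sort by price descending:
   item  price
1  lamp    902
0   fan    781
add column price_x3 = t['price'] * 3:
   item  price  price_x3
1  lamp    902      2706
0   fan    781      2343
The value at position 0, column 'price_x3' is 2706.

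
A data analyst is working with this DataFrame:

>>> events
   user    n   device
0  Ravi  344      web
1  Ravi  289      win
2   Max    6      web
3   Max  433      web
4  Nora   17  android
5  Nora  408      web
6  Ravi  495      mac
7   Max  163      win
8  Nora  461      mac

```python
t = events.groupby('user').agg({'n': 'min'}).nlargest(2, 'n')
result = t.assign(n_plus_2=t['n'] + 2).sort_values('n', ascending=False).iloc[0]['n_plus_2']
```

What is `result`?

291

group by user, min of n:
        n
user     
Max     6
Nora   17
Ravi  289
take 2 rows with largest n:
        n
user     
Ravi  289
Nora   17
add column n_plus_2 = t['n'] + 2:
        n  n_plus_2
user               
Ravi  289       291
Nora   17        19
sort by n descending:
        n  n_plus_2
user               
Ravi  289       291
Nora   17        19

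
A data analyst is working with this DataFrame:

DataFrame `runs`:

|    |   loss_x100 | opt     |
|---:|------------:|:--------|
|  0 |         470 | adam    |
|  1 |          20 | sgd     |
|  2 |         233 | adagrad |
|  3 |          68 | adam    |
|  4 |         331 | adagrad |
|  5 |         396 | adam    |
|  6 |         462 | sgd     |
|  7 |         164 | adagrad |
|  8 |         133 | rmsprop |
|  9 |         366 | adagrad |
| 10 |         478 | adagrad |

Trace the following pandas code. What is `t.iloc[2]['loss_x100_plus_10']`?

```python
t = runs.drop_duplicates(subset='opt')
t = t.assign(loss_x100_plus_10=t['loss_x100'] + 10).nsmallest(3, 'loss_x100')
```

drop duplicate opt (keep=first):
   loss_x100      opt
0        470     adam
1         20      sgd
2        233  adagrad
8        133  rmsprop
add column loss_x100_plus_10 = t['loss_x100'] + 10:
   loss_x100      opt  loss_x100_plus_10
0        470     adam                480
1         20      sgd                 30
2        233  adagrad                243
8        133  rmsprop                143
take 3 rows with smallest loss_x100:
   loss_x100      opt  loss_x100_plus_10
1         20      sgd                 30
8        133  rmsprop                143
2        233  adagrad                243

243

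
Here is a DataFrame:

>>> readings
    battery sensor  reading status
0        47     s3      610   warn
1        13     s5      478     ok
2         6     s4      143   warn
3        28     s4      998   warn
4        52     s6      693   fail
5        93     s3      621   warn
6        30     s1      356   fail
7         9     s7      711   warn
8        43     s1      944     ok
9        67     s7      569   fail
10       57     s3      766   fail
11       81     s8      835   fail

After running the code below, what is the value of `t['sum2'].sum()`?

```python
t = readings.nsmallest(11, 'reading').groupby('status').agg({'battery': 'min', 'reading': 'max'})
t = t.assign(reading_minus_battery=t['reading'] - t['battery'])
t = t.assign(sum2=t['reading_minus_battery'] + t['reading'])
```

4931

take 11 rows with smallest reading:
    battery sensor  reading status
2         6     s4      143   warn
6        30     s1      356   fail
1        13     s5      478     ok
9        67     s7      569   fail
0        47     s3      610   warn
5        93     s3      621   warn
4        52     s6      693   fail
7         9     s7      711   warn
10       57     s3      766   fail
11       81     s8      835   fail
8        43     s1      944     ok
group by status: min(battery), max(reading):
        battery  reading
status                  
fail         30      835
ok           13      944
warn          6      711
add column reading_minus_battery = t['reading'] - t['battery']:
        battery  reading  reading_minus_battery
status                                         
fail         30      835                    805
ok           13      944                    931
warn          6      711                    705
add column sum2 = t['reading_minus_battery'] + t['reading']:
        battery  reading  reading_minus_battery  sum2
status                                               
fail         30      835                    805  1640
ok           13      944                    931  1875
warn          6      711                    705  1416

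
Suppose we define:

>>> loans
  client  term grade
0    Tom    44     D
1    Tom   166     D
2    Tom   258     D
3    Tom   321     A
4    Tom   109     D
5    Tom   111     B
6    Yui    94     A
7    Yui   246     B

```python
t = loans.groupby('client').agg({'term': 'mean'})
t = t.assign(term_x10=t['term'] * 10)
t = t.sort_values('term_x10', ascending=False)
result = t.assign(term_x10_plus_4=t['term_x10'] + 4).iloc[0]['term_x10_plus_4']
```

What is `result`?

1704.0

group by client, mean of term:
              term
client            
Tom     168.166667
Yui     170.000000
add column term_x10 = t['term'] * 10:
              term     term_x10
client                         
Tom     168.166667  1681.666667
Yui     170.000000  1700.000000
sort by term_x10 descending:
              term     term_x10
client                         
Yui     170.000000  1700.000000
Tom     168.166667  1681.666667
add column term_x10_plus_4 = t['term_x10'] + 4:
              term     term_x10  term_x10_plus_4
client                                          
Yui     170.000000  1700.000000      1704.000000
Tom     168.166667  1681.666667      1685.666667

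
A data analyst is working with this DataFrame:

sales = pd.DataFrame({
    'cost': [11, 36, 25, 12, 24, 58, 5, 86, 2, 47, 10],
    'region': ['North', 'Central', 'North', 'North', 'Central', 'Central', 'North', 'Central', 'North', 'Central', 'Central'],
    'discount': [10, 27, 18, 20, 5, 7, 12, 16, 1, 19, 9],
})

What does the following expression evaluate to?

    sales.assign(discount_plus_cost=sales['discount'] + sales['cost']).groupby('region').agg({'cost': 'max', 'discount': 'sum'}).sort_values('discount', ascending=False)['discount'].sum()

144

add column discount_plus_cost = sales['discount'] + sales['cost']:
    cost   region  discount  discount_plus_cost
0     11    North        10                  21
1     36  Central        27                  63
2     25    North        18                  43
3     12    North        20                  32
4     24  Central         5                  29
5     58  Central         7                  65
6      5    North        12                  17
7     86  Central        16                 102
8      2    North         1                   3
9     47  Central        19                  66
10    10  Central         9                  19
group by region: max(cost), sum(discount):
         cost  discount
region                 
Central    86        83
North      25        61
sort by discount descending:
         cost  discount
region                 
Central    86        83
North      25        61
sum of column 'discount' → 144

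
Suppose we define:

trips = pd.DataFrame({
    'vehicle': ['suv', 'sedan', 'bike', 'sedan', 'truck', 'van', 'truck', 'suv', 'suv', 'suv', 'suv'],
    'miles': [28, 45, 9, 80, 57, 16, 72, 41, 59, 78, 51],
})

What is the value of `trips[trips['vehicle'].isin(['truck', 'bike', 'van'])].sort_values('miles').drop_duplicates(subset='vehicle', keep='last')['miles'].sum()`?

filter rows where vehicle in ['truck', 'bike', 'van']:
  vehicle  miles
2    bike      9
4   truck     57
5     van     16
6   truck     72
sort by miles:
  vehicle  miles
2    bike      9
5     van     16
4   truck     57
6   truck     72
drop duplicate vehicle (keep=last):
  vehicle  miles
2    bike      9
5     van     16
6   truck     72
sum of column 'miles' → 97

97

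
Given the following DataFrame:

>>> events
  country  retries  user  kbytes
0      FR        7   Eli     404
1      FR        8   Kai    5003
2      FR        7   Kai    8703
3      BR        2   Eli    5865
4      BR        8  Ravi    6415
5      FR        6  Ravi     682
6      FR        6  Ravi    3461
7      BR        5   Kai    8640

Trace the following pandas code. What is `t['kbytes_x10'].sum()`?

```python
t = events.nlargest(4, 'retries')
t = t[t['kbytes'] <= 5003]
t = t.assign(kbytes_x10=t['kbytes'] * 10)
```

54070

take 4 rows with largest retries:
  country  retries  user  kbytes
1      FR        8   Kai    5003
4      BR        8  Ravi    6415
0      FR        7   Eli     404
2      FR        7   Kai    8703
filter rows where kbytes <= 5003:
  country  retries user  kbytes
1      FR        8  Kai    5003
0      FR        7  Eli     404
add column kbytes_x10 = t['kbytes'] * 10:
  country  retries user  kbytes  kbytes_x10
1      FR        8  Kai    5003       50030
0      FR        7  Eli     404        4040
Reading off the sum of column 'kbytes_x10', we get 54070.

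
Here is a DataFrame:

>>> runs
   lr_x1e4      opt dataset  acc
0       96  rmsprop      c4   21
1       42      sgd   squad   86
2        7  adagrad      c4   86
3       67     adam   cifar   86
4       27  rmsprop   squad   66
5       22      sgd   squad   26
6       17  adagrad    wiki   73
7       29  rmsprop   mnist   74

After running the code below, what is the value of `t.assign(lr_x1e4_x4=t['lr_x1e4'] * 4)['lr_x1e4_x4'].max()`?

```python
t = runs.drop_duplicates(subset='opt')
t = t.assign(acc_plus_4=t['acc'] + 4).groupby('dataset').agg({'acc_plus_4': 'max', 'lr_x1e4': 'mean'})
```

drop duplicate opt (keep=first):
   lr_x1e4      opt dataset  acc
0       96  rmsprop      c4   21
1       42      sgd   squad   86
2        7  adagrad      c4   86
3       67     adam   cifar   86
add column acc_plus_4 = t['acc'] + 4:
   lr_x1e4      opt dataset  acc  acc_plus_4
0       96  rmsprop      c4   21          25
1       42      sgd   squad   86          90
2        7  adagrad      c4   86          90
3       67     adam   cifar   86          90
group by dataset: max(acc_plus_4), mean(lr_x1e4):
         acc_plus_4  lr_x1e4
dataset                     
c4               90     51.5
cifar            90     67.0
squad            90     42.0
add column lr_x1e4_x4 = t['lr_x1e4'] * 4:
         acc_plus_4  lr_x1e4  lr_x1e4_x4
dataset                                 
c4               90     51.5       206.0
cifar            90     67.0       268.0
squad            90     42.0       168.0
Then the max of column 'lr_x1e4_x4': 268.0

268.0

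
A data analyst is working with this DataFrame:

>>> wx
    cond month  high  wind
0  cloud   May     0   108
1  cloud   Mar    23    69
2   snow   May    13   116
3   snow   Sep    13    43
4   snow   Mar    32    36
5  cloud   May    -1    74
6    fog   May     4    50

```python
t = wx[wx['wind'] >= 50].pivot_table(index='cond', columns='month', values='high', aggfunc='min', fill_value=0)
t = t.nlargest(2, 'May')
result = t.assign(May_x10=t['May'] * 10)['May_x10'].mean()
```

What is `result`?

filter rows where wind >= 50:
    cond month  high  wind
0  cloud   May     0   108
1  cloud   Mar    23    69
2   snow   May    13   116
5  cloud   May    -1    74
6    fog   May     4    50
pivot: rows=cond, cols=month, min(high):
month  Mar  May
cond           
cloud   23   -1
fog      0    4
snow     0   13
take 2 rows with largest May:
month  Mar  May
cond           
snow     0   13
fog      0    4
add column May_x10 = t['May'] * 10:
month  Mar  May  May_x10
cond                    
snow     0   13      130
fog      0    4       40

85.0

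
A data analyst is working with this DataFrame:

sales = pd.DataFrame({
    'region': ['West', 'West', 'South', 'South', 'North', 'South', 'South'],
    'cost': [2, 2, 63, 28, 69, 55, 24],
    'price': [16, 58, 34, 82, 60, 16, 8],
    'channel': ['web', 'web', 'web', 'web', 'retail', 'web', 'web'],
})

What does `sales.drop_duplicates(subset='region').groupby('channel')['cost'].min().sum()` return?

drop duplicate region (keep=first):
  region  cost  price channel
0   West     2     16     web
2  South    63     34     web
4  North    69     60  retail
group by channel, min of cost:
channel
retail    69
web        2
Name: cost, dtype: int64

71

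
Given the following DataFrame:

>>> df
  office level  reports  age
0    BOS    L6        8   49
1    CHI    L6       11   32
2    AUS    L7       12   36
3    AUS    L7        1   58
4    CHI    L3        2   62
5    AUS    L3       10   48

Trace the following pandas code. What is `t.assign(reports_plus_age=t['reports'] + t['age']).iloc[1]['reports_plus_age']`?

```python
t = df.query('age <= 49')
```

43

filter rows where age <= 49:
  office level  reports  age
0    BOS    L6        8   49
1    CHI    L6       11   32
2    AUS    L7       12   36
5    AUS    L3       10   48
add column reports_plus_age = t['reports'] + t['age']:
  office level  reports  age  reports_plus_age
0    BOS    L6        8   49                57
1    CHI    L6       11   32                43
2    AUS    L7       12   36                48
5    AUS    L3       10   48                58
Taking the value at position 1, column 'reports_plus_age' gives 43.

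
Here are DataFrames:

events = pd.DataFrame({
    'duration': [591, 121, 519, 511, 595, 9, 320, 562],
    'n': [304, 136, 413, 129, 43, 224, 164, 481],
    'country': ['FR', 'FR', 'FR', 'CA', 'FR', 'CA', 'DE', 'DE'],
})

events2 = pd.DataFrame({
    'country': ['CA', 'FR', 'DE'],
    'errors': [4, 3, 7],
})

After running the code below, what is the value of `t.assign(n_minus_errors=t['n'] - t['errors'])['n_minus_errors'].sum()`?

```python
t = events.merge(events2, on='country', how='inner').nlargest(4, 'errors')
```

merge on 'country' (how='inner') → 8 rows:
   duration    n country  errors
0       591  304      FR       3
1       121  136      FR       3
2       519  413      FR       3
3       511  129      CA       4
4       595   43      FR       3
5         9  224      CA       4
6       320  164      DE       7
7       562  481      DE       7
take 4 rows with largest errors:
   duration    n country  errors
6       320  164      DE       7
7       562  481      DE       7
3       511  129      CA       4
5         9  224      CA       4
add column n_minus_errors = t['n'] - t['errors']:
   duration    n country  errors  n_minus_errors
6       320  164      DE       7             157
7       562  481      DE       7             474
3       511  129      CA       4             125
5         9  224      CA       4             220

976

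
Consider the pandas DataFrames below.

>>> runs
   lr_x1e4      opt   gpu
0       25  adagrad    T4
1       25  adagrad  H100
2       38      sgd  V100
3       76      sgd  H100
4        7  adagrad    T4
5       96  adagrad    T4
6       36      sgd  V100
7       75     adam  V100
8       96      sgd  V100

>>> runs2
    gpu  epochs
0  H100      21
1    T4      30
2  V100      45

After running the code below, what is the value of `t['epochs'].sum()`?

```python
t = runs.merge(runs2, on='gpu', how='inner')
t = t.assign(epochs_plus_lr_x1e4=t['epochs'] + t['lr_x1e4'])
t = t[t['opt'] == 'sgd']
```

merge on 'gpu' (how='inner') → 9 rows:
   lr_x1e4      opt   gpu  epochs
0       25  adagrad    T4      30
1       25  adagrad  H100      21
2       38      sgd  V100      45
3       76      sgd  H100      21
4        7  adagrad    T4      30
5       96  adagrad    T4      30
6       36      sgd  V100      45
7       75     adam  V100      45
8       96      sgd  V100      45
add column epochs_plus_lr_x1e4 = t['epochs'] + t['lr_x1e4']:
   lr_x1e4      opt   gpu  epochs  epochs_plus_lr_x1e4
0       25  adagrad    T4      30                   55
1       25  adagrad  H100      21                   46
2       38      sgd  V100      45                   83
3       76      sgd  H100      21                   97
4        7  adagrad    T4      30                   37
5       96  adagrad    T4      30                  126
6       36      sgd  V100      45                   81
7       75     adam  V100      45                  120
8       96      sgd  V100      45                  141
filter rows where opt == 'sgd':
   lr_x1e4  opt   gpu  epochs  epochs_plus_lr_x1e4
2       38  sgd  V100      45                   83
3       76  sgd  H100      21                   97
6       36  sgd  V100      45                   81
8       96  sgd  V100      45                  141
Reading off the sum of column 'epochs', we get 156.

156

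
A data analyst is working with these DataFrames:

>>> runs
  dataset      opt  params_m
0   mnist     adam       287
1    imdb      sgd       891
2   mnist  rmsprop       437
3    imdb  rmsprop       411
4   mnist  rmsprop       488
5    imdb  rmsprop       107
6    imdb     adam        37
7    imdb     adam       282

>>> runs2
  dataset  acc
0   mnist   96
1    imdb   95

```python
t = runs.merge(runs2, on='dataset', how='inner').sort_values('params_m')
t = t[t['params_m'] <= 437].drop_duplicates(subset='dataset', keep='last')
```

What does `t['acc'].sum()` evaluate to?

191

merge on 'dataset' (how='inner') → 8 rows:
  dataset      opt  params_m  acc
0   mnist     adam       287   96
1    imdb      sgd       891   95
2   mnist  rmsprop       437   96
3    imdb  rmsprop       411   95
4   mnist  rmsprop       488   96
5    imdb  rmsprop       107   95
6    imdb     adam        37   95
7    imdb     adam       282   95
sort by params_m:
  dataset      opt  params_m  acc
6    imdb     adam        37   95
5    imdb  rmsprop       107   95
7    imdb     adam       282   95
0   mnist     adam       287   96
3    imdb  rmsprop       411   95
2   mnist  rmsprop       437   96
4   mnist  rmsprop       488   96
1    imdb      sgd       891   95
filter rows where params_m <= 437:
  dataset      opt  params_m  acc
6    imdb     adam        37   95
5    imdb  rmsprop       107   95
7    imdb     adam       282   95
0   mnist     adam       287   96
3    imdb  rmsprop       411   95
2   mnist  rmsprop       437   96
drop duplicate dataset (keep=last):
  dataset      opt  params_m  acc
3    imdb  rmsprop       411   95
2   mnist  rmsprop       437   96
Taking the sum of column 'acc' gives 191.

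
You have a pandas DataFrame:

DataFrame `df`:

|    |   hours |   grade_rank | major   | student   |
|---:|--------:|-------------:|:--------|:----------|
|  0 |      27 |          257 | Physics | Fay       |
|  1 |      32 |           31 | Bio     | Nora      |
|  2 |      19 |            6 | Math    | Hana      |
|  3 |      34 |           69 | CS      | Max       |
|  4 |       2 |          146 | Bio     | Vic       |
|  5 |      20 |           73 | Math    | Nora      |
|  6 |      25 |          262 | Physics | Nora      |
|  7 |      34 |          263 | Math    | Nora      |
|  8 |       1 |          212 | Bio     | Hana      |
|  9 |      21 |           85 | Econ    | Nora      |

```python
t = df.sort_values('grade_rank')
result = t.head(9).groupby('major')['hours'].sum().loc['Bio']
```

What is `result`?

35

sort by grade_rank:
   hours  grade_rank    major student
2     19           6     Math    Hana
1     32          31      Bio    Nora
3     34          69       CS     Max
5     20          73     Math    Nora
9     21          85     Econ    Nora
4      2         146      Bio     Vic
8      1         212      Bio    Hana
0     27         257  Physics     Fay
6     25         262  Physics    Nora
7     34         263     Math    Nora
take first 9 rows:
   hours  grade_rank    major student
2     19           6     Math    Hana
1     32          31      Bio    Nora
3     34          69       CS     Max
5     20          73     Math    Nora
9     21          85     Econ    Nora
4      2         146      Bio     Vic
8      1         212      Bio    Hana
0     27         257  Physics     Fay
6     25         262  Physics    Nora
group by major, sum of hours:
major
Bio        35
CS         34
Econ       21
Math       39
Physics    52
Name: hours, dtype: int64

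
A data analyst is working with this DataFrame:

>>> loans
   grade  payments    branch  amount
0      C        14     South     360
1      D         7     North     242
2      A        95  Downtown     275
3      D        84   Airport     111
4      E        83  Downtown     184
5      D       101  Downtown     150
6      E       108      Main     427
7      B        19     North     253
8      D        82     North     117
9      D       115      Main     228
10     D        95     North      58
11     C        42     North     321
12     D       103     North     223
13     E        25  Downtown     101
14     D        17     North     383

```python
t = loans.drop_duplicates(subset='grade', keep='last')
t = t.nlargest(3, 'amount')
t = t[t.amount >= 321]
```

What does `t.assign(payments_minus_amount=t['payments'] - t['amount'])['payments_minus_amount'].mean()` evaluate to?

-322.5

drop duplicate grade (keep=last):
   grade  payments    branch  amount
2      A        95  Downtown     275
7      B        19     North     253
11     C        42     North     321
13     E        25  Downtown     101
14     D        17     North     383
take 3 rows with largest amount:
   grade  payments    branch  amount
14     D        17     North     383
11     C        42     North     321
2      A        95  Downtown     275
filter rows where amount >= 321:
   grade  payments branch  amount
14     D        17  North     383
11     C        42  North     321
add column payments_minus_amount = t['payments'] - t['amount']:
   grade  payments branch  amount  payments_minus_amount
14     D        17  North     383                   -366
11     C        42  North     321                   -279
Finally, mean of column 'payments_minus_amount' = -322.5.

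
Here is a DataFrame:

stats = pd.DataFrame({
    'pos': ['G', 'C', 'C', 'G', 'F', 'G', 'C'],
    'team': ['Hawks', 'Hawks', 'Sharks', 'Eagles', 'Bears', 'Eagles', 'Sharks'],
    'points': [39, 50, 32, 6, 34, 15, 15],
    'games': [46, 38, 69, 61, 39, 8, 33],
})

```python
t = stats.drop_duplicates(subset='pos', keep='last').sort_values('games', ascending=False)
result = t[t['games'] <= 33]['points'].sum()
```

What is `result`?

30

drop duplicate pos (keep=last):
  pos    team  points  games
4   F   Bears      34     39
5   G  Eagles      15      8
6   C  Sharks      15     33
sort by games descending:
  pos    team  points  games
4   F   Bears      34     39
6   C  Sharks      15     33
5   G  Eagles      15      8
filter rows where games <= 33:
  pos    team  points  games
6   C  Sharks      15     33
5   G  Eagles      15      8
So sum() = 30.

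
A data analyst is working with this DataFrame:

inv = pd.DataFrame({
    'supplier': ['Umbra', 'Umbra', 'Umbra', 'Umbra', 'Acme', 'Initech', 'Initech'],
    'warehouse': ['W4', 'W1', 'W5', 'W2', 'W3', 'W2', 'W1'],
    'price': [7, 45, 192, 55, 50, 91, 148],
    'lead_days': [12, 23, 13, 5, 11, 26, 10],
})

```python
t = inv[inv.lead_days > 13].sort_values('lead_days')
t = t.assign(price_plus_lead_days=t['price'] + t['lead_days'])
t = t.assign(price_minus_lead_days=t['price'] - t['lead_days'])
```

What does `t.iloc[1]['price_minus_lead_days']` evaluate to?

65

filter rows where lead_days > 13:
  supplier warehouse  price  lead_days
1    Umbra        W1     45         23
5  Initech        W2     91         26
sort by lead_days:
  supplier warehouse  price  lead_days
1    Umbra        W1     45         23
5  Initech        W2     91         26
add column price_plus_lead_days = t['price'] + t['lead_days']:
  supplier warehouse  price  lead_days  price_plus_lead_days
1    Umbra        W1     45         23                    68
5  Initech        W2     91         26                   117
add column price_minus_lead_days = t['price'] - t['lead_days']:
  supplier warehouse  price  lead_days  price_plus_lead_days  price_minus_lead_days
1    Umbra        W1     45         23                    68                     22
5  Initech        W2     91         26                   117                     65
Taking the value at position 1, column 'price_minus_lead_days' gives 65.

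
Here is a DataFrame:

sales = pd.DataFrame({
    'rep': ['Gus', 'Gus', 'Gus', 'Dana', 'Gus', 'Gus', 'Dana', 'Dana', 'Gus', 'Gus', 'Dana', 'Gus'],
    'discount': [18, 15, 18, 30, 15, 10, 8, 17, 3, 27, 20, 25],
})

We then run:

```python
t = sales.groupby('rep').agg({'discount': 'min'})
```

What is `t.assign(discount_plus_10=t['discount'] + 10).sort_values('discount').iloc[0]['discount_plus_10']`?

13

group by rep, min of discount:
      discount
rep           
Dana         8
Gus          3
add column discount_plus_10 = t['discount'] + 10:
      discount  discount_plus_10
rep                             
Dana         8                18
Gus          3                13
sort by discount:
      discount  discount_plus_10
rep                             
Gus          3                13
Dana         8                18
Then the value at position 0, column 'discount_plus_10': 13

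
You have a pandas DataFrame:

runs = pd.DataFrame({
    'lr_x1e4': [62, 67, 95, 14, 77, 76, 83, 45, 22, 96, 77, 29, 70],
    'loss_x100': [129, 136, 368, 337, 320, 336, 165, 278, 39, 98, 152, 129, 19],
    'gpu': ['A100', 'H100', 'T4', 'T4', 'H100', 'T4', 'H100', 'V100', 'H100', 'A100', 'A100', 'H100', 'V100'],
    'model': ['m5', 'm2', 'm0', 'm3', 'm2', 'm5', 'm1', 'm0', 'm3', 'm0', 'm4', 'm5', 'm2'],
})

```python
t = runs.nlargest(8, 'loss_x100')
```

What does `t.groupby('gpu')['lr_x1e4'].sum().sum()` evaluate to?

534

take 8 rows with largest loss_x100:
    lr_x1e4  loss_x100   gpu model
2        95        368    T4    m0
3        14        337    T4    m3
5        76        336    T4    m5
4        77        320  H100    m2
7        45        278  V100    m0
6        83        165  H100    m1
10       77        152  A100    m4
1        67        136  H100    m2
group by gpu, sum of lr_x1e4:
gpu
A100     77
H100    227
T4      185
V100     45
Name: lr_x1e4, dtype: int64
Hence 534.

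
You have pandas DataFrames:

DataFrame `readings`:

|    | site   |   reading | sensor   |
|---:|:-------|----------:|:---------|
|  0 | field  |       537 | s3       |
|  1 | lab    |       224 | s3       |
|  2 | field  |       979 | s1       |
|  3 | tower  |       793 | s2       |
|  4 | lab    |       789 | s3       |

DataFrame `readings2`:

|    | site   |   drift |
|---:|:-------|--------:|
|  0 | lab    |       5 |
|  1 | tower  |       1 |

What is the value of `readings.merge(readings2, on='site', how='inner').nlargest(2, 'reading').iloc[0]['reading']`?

merge on 'site' (how='inner') → 3 rows:
    site  reading sensor  drift
0    lab      224     s3      5
1  tower      793     s2      1
2    lab      789     s3      5
take 2 rows with largest reading:
    site  reading sensor  drift
1  tower      793     s2      1
2    lab      789     s3      5

793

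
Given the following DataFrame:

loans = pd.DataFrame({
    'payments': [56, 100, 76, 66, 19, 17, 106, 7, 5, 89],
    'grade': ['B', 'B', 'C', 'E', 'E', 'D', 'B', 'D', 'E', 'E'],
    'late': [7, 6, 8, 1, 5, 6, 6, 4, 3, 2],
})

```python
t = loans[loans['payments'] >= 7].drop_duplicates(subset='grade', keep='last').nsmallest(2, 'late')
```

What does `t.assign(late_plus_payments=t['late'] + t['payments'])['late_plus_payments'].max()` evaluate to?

91

filter rows where payments >= 7:
   payments grade  late
0        56     B     7
1       100     B     6
2        76     C     8
3        66     E     1
4        19     E     5
5        17     D     6
6       106     B     6
7         7     D     4
9        89     E     2
drop duplicate grade (keep=last):
   payments grade  late
2        76     C     8
6       106     B     6
7         7     D     4
9        89     E     2
take 2 rows with smallest late:
   payments grade  late
9        89     E     2
7         7     D     4
add column late_plus_payments = t['late'] + t['payments']:
   payments grade  late  late_plus_payments
9        89     E     2                  91
7         7     D     4                  11
Reading off the max of column 'late_plus_payments', we get 91.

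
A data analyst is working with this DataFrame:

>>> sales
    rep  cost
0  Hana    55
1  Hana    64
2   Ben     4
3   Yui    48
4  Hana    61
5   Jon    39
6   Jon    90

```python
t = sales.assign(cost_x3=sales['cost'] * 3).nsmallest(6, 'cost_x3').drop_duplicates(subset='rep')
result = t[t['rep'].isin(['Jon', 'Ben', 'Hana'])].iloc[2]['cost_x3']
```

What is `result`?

add column cost_x3 = sales['cost'] * 3:
    rep  cost  cost_x3
0  Hana    55      165
1  Hana    64      192
2   Ben     4       12
3   Yui    48      144
4  Hana    61      183
5   Jon    39      117
6   Jon    90      270
take 6 rows with smallest cost_x3:
    rep  cost  cost_x3
2   Ben     4       12
5   Jon    39      117
3   Yui    48      144
0  Hana    55      165
4  Hana    61      183
1  Hana    64      192
drop duplicate rep (keep=first):
    rep  cost  cost_x3
2   Ben     4       12
5   Jon    39      117
3   Yui    48      144
0  Hana    55      165
filter rows where rep in ['Jon', 'Ben', 'Hana']:
    rep  cost  cost_x3
2   Ben     4       12
5   Jon    39      117
0  Hana    55      165
value at position 2, column 'cost_x3' → 165

165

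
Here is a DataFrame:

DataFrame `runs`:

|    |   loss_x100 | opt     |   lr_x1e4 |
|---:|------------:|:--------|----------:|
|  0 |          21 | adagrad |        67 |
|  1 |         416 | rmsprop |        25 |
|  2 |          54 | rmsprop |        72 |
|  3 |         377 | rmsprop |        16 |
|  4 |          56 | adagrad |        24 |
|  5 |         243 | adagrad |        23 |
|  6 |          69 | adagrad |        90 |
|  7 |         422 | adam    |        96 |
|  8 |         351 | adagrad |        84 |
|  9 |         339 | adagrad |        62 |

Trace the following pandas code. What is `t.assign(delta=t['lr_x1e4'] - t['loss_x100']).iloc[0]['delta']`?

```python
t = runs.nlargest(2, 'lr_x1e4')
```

-326

take 2 rows with largest lr_x1e4:
   loss_x100      opt  lr_x1e4
7        422     adam       96
6         69  adagrad       90
add column delta = t['lr_x1e4'] - t['loss_x100']:
   loss_x100      opt  lr_x1e4  delta
7        422     adam       96   -326
6         69  adagrad       90     21
The value at position 0, column 'delta' is -326.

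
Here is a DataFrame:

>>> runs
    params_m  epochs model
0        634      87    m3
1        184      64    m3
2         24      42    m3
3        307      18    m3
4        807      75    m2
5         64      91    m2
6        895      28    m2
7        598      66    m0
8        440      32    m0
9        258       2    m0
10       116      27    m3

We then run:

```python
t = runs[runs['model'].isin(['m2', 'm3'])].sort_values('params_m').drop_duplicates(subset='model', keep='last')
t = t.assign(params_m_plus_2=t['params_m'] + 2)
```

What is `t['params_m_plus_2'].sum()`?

filter rows where model in ['m2', 'm3']:
    params_m  epochs model
0        634      87    m3
1        184      64    m3
2         24      42    m3
3        307      18    m3
4        807      75    m2
5         64      91    m2
6        895      28    m2
10       116      27    m3
sort by params_m:
    params_m  epochs model
2         24      42    m3
5         64      91    m2
10       116      27    m3
1        184      64    m3
3        307      18    m3
0        634      87    m3
4        807      75    m2
6        895      28    m2
drop duplicate model (keep=last):
   params_m  epochs model
0       634      87    m3
6       895      28    m2
add column params_m_plus_2 = t['params_m'] + 2:
   params_m  epochs model  params_m_plus_2
0       634      87    m3              636
6       895      28    m2              897

1533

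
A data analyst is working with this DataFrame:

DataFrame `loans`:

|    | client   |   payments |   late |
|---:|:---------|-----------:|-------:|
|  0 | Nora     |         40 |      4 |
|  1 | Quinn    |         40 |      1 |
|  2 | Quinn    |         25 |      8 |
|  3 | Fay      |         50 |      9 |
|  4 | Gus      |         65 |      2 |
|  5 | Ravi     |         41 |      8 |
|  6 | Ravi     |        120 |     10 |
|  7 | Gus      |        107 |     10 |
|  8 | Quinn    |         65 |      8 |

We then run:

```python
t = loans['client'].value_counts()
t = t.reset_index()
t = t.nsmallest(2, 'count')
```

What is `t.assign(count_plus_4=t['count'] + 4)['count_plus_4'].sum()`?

10

value_counts of client:
client
Quinn    3
Gus      2
Ravi     2
Nora     1
Fay      1
Name: count, dtype: int64
reset_index():
  client  count
0  Quinn      3
1    Gus      2
2   Ravi      2
3   Nora      1
4    Fay      1
take 2 rows with smallest count:
  client  count
3   Nora      1
4    Fay      1
add column count_plus_4 = t['count'] + 4:
  client  count  count_plus_4
3   Nora      1             5
4    Fay      1             5
Reading off the sum of column 'count_plus_4', we get 10.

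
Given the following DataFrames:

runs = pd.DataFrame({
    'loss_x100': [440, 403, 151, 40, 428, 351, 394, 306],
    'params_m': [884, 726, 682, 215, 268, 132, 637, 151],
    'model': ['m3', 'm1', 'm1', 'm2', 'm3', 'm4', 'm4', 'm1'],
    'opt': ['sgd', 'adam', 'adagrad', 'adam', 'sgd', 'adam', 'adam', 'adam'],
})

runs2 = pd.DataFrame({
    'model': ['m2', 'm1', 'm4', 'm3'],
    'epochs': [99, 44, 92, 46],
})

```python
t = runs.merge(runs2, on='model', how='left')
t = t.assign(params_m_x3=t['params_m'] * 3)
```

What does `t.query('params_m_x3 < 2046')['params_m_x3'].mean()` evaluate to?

merge on 'model' (how='left') → 8 rows:
   loss_x100  params_m model      opt  epochs
0        440       884    m3      sgd      46
1        403       726    m1     adam      44
2        151       682    m1  adagrad      44
3         40       215    m2     adam      99
4        428       268    m3      sgd      46
5        351       132    m4     adam      92
6        394       637    m4     adam      92
7        306       151    m1     adam      44
add column params_m_x3 = t['params_m'] * 3:
   loss_x100  params_m model      opt  epochs  params_m_x3
0        440       884    m3      sgd      46         2652
1        403       726    m1     adam      44         2178
2        151       682    m1  adagrad      44         2046
3         40       215    m2     adam      99          645
4        428       268    m3      sgd      46          804
5        351       132    m4     adam      92          396
6        394       637    m4     adam      92         1911
7        306       151    m1     adam      44          453
filter rows where params_m_x3 < 2046:
   loss_x100  params_m model   opt  epochs  params_m_x3
3         40       215    m2  adam      99          645
4        428       268    m3   sgd      46          804
5        351       132    m4  adam      92          396
6        394       637    m4  adam      92         1911
7        306       151    m1  adam      44          453
Then the mean of column 'params_m_x3': 841.8

841.8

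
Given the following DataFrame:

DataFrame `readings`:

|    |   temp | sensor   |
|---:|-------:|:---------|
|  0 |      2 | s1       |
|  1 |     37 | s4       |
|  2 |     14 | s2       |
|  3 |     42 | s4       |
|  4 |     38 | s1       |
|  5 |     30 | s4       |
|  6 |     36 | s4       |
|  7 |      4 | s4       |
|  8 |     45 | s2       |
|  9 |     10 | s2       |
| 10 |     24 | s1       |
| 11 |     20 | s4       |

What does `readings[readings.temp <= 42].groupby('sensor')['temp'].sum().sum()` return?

filter rows where temp <= 42:
    temp sensor
0      2     s1
1     37     s4
2     14     s2
3     42     s4
4     38     s1
5     30     s4
6     36     s4
7      4     s4
9     10     s2
10    24     s1
11    20     s4
group by sensor, sum of temp:
sensor
s1     64
s2     24
s4    169
Name: temp, dtype: int64
So sum() = 257.

257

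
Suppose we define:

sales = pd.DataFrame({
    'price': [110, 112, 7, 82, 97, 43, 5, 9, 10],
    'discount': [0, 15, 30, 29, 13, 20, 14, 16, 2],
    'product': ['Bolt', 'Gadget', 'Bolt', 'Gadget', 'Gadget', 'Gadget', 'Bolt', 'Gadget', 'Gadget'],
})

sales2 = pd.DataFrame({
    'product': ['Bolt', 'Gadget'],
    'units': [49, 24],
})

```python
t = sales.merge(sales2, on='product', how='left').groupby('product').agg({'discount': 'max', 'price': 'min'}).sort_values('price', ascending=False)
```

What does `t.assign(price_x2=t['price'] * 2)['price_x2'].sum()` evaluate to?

28

merge on 'product' (how='left') → 9 rows:
   price  discount product  units
0    110         0    Bolt     49
1    112        15  Gadget     24
2      7        30    Bolt     49
3     82        29  Gadget     24
4     97        13  Gadget     24
5     43        20  Gadget     24
6      5        14    Bolt     49
7      9        16  Gadget     24
8     10         2  Gadget     24
group by product: max(discount), min(price):
         discount  price
product                 
Bolt           30      5
Gadget         29      9
sort by price descending:
         discount  price
product                 
Gadget         29      9
Bolt           30      5
add column price_x2 = t['price'] * 2:
         discount  price  price_x2
product                           
Gadget         29      9        18
Bolt           30      5        10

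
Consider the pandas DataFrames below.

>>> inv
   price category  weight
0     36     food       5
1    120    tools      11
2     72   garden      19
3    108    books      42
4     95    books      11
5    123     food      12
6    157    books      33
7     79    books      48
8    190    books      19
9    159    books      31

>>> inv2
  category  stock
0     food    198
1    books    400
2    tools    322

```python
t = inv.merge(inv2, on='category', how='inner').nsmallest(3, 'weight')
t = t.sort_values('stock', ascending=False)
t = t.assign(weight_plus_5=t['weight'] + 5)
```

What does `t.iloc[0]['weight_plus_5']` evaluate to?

merge on 'category' (how='inner') → 9 rows:
   price category  weight  stock
0     36     food       5    198
1    120    tools      11    322
2    108    books      42    400
3     95    books      11    400
4    123     food      12    198
5    157    books      33    400
6     79    books      48    400
7    190    books      19    400
8    159    books      31    400
take 3 rows with smallest weight:
   price category  weight  stock
0     36     food       5    198
1    120    tools      11    322
3     95    books      11    400
sort by stock descending:
   price category  weight  stock
3     95    books      11    400
1    120    tools      11    322
0     36     food       5    198
add column weight_plus_5 = t['weight'] + 5:
   price category  weight  stock  weight_plus_5
3     95    books      11    400             16
1    120    tools      11    322             16
0     36     food       5    198             10

16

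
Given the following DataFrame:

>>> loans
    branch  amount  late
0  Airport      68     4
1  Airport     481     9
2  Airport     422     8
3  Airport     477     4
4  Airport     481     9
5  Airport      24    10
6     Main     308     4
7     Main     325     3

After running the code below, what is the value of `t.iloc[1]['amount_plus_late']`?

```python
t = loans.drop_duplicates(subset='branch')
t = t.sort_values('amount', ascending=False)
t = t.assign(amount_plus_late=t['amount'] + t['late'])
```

drop duplicate branch (keep=first):
    branch  amount  late
0  Airport      68     4
6     Main     308     4
sort by amount descending:
    branch  amount  late
6     Main     308     4
0  Airport      68     4
add column amount_plus_late = t['amount'] + t['late']:
    branch  amount  late  amount_plus_late
6     Main     308     4               312
0  Airport      68     4                72

72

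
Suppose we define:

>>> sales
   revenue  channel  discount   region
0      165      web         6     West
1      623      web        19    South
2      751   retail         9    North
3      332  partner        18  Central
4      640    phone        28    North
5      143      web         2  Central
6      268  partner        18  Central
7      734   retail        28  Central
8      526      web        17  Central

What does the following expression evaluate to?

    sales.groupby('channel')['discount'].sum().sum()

group by channel, sum of discount:
channel
partner    36
phone      28
retail     37
web        44
Name: discount, dtype: int64
sum of the resulting series → 145

145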